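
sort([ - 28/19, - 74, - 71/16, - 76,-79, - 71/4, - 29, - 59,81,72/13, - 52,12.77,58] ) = [-79, - 76, - 74 , - 59 , - 52,-29,-71/4, - 71/16, -28/19,72/13, 12.77,58,81]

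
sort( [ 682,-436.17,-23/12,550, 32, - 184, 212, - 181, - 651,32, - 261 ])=[ - 651, - 436.17, - 261,-184,-181 ,- 23/12,32,32 , 212,550,682] 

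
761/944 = 761/944 = 0.81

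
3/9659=3/9659 = 0.00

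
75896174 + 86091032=161987206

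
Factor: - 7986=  - 2^1 * 3^1*11^3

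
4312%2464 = 1848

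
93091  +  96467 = 189558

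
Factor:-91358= - 2^1 * 17^1*2687^1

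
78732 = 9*8748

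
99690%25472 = 23274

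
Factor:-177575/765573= - 3^( - 1 )*5^2 * 7103^1*255191^( - 1 ) 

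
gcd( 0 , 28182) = 28182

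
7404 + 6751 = 14155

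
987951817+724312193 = 1712264010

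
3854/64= 60 + 7/32 =60.22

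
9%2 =1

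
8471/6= 1411+5/6  =  1411.83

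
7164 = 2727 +4437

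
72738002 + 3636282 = 76374284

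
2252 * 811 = 1826372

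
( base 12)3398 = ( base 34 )4WK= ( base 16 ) 1664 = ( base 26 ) 8CC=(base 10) 5732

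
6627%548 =51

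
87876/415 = 87876/415 = 211.75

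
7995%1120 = 155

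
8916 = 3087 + 5829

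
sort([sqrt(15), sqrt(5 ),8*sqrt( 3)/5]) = [sqrt( 5 ),8*  sqrt(3 )/5 , sqrt( 15 ) ] 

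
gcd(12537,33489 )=9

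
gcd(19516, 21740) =4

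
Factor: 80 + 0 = 80 = 2^4*5^1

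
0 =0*83167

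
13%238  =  13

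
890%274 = 68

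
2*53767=107534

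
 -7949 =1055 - 9004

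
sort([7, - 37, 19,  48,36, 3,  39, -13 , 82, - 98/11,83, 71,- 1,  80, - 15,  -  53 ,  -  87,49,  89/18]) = [  -  87,-53, - 37,-15,  -  13,  -  98/11, - 1,  3, 89/18,7, 19,36, 39, 48,49,  71, 80,  82,83]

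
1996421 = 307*6503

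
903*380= 343140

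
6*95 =570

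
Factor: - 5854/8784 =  - 2927/4392 = - 2^( - 3 ) * 3^( - 2 ) * 61^( - 1 )*2927^1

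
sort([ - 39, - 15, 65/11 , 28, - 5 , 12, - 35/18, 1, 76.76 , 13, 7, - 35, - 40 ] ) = [ - 40, - 39, - 35 , - 15, - 5, - 35/18 , 1, 65/11,7, 12, 13, 28,76.76] 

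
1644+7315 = 8959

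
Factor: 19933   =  31^1* 643^1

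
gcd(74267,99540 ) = 1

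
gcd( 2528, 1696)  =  32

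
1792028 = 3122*574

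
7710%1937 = 1899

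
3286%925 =511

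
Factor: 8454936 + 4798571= 13253507 = 19^1 * 697553^1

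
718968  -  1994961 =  - 1275993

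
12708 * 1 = 12708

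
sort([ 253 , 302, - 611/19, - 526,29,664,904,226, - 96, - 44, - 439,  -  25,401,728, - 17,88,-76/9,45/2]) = [ - 526, - 439, - 96, - 44 , - 611/19, - 25 ,  -  17, - 76/9,45/2 , 29,88,226,253,302,401,664,728,  904]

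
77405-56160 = 21245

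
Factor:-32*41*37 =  -48544=- 2^5*37^1 * 41^1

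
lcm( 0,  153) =0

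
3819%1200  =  219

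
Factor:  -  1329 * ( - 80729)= 3^1*11^1*41^1*179^1*443^1  =  107288841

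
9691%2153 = 1079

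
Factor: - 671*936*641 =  -402583896=- 2^3*3^2*11^1*13^1*61^1*641^1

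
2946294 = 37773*78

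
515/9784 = 515/9784 = 0.05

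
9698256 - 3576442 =6121814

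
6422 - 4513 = 1909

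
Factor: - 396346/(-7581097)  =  2^1 *2459^(- 1)*3083^( - 1 )*198173^1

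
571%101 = 66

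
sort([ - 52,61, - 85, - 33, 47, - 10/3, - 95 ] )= [ -95,-85, - 52, - 33, - 10/3,47, 61 ] 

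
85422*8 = 683376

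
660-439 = 221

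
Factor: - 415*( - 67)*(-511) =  - 14208355 = - 5^1 * 7^1*67^1 * 73^1*83^1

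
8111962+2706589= 10818551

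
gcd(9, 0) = 9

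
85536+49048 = 134584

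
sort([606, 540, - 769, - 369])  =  [- 769,-369, 540, 606] 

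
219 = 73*3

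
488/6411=488/6411 = 0.08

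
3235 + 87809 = 91044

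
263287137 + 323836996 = 587124133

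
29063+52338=81401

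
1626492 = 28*58089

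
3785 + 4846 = 8631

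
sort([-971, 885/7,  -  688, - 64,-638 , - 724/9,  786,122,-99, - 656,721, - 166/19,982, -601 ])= [ - 971,  -  688, - 656, - 638, - 601, - 99, - 724/9, - 64, - 166/19, 122,885/7,  721, 786,982 ]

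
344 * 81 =27864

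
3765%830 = 445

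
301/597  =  301/597 =0.50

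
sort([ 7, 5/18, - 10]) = [ - 10, 5/18  ,  7 ]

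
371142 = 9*41238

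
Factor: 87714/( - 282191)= - 198/637=-2^1*3^2*7^( - 2 )*11^1 * 13^( - 1 )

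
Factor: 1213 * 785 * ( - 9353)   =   - 5^1 * 47^1*157^1 * 199^1*1213^1 = - 8905973365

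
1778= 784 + 994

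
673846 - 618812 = 55034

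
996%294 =114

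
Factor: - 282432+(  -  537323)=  - 5^1*19^1*8629^1 = -819755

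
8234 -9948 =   -  1714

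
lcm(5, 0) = 0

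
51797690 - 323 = 51797367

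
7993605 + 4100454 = 12094059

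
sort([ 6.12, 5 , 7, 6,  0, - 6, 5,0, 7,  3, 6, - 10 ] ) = [ - 10, - 6,0, 0,  3,5,  5,6,6, 6.12,7,7 ] 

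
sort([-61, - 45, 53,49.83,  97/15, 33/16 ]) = [-61,  -  45,33/16 , 97/15,  49.83, 53] 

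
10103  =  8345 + 1758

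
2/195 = 2/195 =0.01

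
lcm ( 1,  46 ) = 46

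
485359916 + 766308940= 1251668856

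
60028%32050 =27978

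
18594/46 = 9297/23 = 404.22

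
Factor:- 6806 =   -  2^1 * 41^1* 83^1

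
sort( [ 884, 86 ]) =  [ 86, 884]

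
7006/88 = 3503/44= 79.61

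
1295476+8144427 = 9439903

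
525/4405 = 105/881  =  0.12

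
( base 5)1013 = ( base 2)10000101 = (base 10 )133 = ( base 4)2011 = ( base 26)53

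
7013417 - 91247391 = -84233974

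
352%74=56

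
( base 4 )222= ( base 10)42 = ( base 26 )1g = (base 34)18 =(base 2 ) 101010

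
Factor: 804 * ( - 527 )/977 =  - 423708/977 = -  2^2*3^1*17^1* 31^1*67^1*977^( - 1) 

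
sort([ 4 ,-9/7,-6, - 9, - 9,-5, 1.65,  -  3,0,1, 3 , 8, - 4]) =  [  -  9, - 9 , - 6 , - 5,  -  4 , - 3,  -  9/7, 0, 1, 1.65,3,  4 , 8 ] 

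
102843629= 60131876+42711753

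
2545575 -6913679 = -4368104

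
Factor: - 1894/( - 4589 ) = 2^1 * 13^ (-1)*353^( - 1)*947^1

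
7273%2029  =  1186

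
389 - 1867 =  - 1478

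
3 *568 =1704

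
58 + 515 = 573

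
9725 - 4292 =5433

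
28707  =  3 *9569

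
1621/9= 1621/9 = 180.11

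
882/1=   882 = 882.00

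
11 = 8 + 3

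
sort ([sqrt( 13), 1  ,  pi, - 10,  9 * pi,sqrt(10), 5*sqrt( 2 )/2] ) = [ - 10, 1,pi, sqrt( 10), 5*sqrt (2 ) /2,  sqrt( 13 ),9*pi ]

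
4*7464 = 29856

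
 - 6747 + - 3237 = -9984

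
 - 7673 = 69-7742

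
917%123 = 56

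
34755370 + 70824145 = 105579515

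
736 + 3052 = 3788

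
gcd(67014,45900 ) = 918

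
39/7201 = 39/7201 = 0.01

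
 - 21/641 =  - 1+620/641 = - 0.03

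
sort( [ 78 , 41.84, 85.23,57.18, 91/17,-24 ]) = [-24,91/17,41.84, 57.18,78, 85.23]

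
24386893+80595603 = 104982496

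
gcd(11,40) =1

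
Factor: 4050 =2^1*3^4*5^2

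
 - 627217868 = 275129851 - 902347719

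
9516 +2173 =11689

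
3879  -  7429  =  -3550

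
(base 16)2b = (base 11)3a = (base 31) 1c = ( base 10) 43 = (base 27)1g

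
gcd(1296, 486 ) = 162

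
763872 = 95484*8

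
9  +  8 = 17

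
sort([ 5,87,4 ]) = [4,5,87]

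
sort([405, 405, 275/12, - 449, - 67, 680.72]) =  [-449,- 67, 275/12,405,405, 680.72]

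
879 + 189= 1068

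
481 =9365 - 8884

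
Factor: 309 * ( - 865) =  - 267285 = - 3^1*5^1*103^1*173^1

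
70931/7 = 10133 = 10133.00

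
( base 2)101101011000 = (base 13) 1425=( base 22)600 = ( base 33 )2M0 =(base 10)2904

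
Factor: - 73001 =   -  37^1 * 1973^1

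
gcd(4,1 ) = 1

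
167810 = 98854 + 68956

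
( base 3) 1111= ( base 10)40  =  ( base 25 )1F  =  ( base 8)50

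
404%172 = 60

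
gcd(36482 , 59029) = 1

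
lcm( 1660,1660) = 1660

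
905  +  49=954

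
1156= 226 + 930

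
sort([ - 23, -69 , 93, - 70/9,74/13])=[-69, - 23, - 70/9,74/13, 93]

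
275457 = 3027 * 91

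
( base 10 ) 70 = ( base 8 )106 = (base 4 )1012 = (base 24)2M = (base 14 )50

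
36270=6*6045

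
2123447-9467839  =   - 7344392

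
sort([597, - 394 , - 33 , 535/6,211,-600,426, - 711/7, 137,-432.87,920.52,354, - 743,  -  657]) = [  -  743,-657, - 600,-432.87, - 394 ,-711/7,-33,  535/6,137 , 211,  354,  426, 597,  920.52] 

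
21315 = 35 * 609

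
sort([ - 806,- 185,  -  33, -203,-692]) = [ - 806, - 692 ,-203 , - 185, - 33 ] 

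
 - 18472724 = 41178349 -59651073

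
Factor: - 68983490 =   -  2^1 *5^1* 19^2* 97^1*197^1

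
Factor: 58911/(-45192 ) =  - 73/56 = -2^( - 3) *7^( - 1)*73^1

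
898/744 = 449/372= 1.21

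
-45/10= - 9/2 = - 4.50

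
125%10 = 5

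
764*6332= 4837648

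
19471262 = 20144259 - 672997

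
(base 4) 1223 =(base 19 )5C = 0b1101011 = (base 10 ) 107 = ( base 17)65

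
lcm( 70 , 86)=3010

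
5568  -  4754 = 814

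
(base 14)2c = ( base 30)1A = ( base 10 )40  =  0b101000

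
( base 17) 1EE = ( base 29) IJ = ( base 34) FV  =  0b1000011101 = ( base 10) 541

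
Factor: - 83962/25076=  - 2^( - 1) * 6269^( - 1 ) * 41981^1 = -41981/12538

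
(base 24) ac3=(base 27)883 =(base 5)143201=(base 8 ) 13643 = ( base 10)6051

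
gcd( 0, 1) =1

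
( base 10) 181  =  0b10110101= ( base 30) 61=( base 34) 5b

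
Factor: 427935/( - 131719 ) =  - 3^1 * 5^1*7^ ( - 1 )*31^(-1)*47^1 = - 705/217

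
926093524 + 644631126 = 1570724650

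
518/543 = 518/543=0.95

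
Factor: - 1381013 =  -59^1*89^1*263^1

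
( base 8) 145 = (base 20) 51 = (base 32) 35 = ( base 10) 101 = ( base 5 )401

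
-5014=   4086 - 9100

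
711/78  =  9 + 3/26 =9.12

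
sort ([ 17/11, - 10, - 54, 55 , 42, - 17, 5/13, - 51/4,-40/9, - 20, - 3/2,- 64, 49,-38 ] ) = [ - 64, - 54, - 38,-20, - 17, - 51/4 , - 10, - 40/9, - 3/2,5/13, 17/11,42, 49,55]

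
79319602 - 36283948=43035654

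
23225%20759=2466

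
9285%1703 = 770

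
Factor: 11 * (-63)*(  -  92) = 2^2*3^2*7^1 *11^1*23^1= 63756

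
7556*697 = 5266532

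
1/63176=1/63176= 0.00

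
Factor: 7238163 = 3^1*2412721^1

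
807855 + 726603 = 1534458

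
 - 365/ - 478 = 365/478 = 0.76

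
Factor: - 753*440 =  - 331320  =  -2^3*3^1*5^1*11^1*251^1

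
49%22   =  5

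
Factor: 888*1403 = 1245864= 2^3*3^1*23^1*37^1 *61^1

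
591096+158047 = 749143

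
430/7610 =43/761 = 0.06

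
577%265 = 47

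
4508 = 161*28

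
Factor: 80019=3^2*17^1*523^1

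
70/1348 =35/674 = 0.05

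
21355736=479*44584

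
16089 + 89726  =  105815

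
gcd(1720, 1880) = 40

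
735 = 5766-5031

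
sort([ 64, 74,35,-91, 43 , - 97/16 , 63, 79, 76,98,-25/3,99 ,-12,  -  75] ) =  [ -91,-75,-12, - 25/3, - 97/16,35, 43, 63,64, 74 , 76,79 , 98,  99]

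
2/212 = 1/106 = 0.01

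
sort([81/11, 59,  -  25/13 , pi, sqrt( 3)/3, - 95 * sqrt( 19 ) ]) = [-95*sqrt( 19 ), - 25/13, sqrt(3 ) /3, pi, 81/11,59]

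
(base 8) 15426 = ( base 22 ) e74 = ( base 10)6934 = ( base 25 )b29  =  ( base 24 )c0m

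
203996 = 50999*4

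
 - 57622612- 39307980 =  - 96930592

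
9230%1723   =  615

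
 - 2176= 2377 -4553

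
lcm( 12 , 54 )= 108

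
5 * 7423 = 37115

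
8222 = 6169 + 2053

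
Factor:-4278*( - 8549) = 2^1*3^1*23^1*31^1 *83^1 * 103^1= 36572622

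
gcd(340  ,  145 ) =5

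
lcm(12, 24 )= 24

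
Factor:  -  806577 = -3^1*29^1*73^1*127^1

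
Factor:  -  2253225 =- 3^1*5^2 * 13^1*2311^1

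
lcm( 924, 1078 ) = 6468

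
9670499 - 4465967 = 5204532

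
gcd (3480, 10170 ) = 30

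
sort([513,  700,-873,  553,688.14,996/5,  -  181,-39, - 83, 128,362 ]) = [-873,-181,  -  83,-39,  128 , 996/5, 362,513, 553, 688.14, 700 ] 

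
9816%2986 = 858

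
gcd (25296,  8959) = 527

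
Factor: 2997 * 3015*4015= 3^6*5^2*11^1*37^1*67^1*73^1 = 36279359325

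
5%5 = 0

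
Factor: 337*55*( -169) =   -  3132415 = - 5^1*11^1*13^2 * 337^1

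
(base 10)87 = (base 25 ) 3c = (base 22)3L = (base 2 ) 1010111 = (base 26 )39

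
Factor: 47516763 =3^1*7^1*43^1*101^1*521^1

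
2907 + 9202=12109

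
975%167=140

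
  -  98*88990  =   - 8721020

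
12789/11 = 1162 + 7/11 = 1162.64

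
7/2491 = 7/2491 = 0.00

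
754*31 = 23374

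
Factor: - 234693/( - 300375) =293/375=3^( - 1)*5^( - 3) * 293^1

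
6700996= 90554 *74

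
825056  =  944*874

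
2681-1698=983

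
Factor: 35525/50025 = 49/69=3^( -1)*7^2*23^( - 1) 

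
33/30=11/10 = 1.10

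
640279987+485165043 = 1125445030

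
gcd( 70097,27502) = 1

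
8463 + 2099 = 10562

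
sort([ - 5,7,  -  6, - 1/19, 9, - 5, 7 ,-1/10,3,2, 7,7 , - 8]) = [ - 8, - 6, - 5 , - 5, - 1/10,-1/19,2,  3, 7, 7, 7 , 7, 9]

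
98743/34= 98743/34 = 2904.21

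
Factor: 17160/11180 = 2^1*3^1*11^1 * 43^(  -  1) = 66/43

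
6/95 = 6/95 = 0.06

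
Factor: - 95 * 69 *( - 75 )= 3^2*5^3*19^1*23^1 = 491625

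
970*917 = 889490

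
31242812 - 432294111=-401051299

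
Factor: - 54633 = -3^1*18211^1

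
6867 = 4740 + 2127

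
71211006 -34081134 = 37129872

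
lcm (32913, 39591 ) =2731779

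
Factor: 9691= 11^1*881^1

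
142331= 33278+109053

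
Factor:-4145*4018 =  - 2^1*5^1*7^2*41^1 * 829^1= - 16654610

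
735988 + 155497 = 891485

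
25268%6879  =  4631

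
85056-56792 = 28264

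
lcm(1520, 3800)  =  7600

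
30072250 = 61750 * 487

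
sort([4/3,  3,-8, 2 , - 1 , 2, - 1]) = [ - 8, - 1, - 1,4/3, 2,2,3] 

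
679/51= 679/51= 13.31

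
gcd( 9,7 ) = 1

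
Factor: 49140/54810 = 26/29 = 2^1*13^1*29^ ( - 1) 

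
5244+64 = 5308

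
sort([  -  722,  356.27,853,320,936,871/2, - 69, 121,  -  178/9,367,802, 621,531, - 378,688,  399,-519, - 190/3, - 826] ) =[ - 826,-722, - 519, -378, - 69, - 190/3, - 178/9,121,320,356.27,367,  399,871/2 , 531,  621,688, 802,  853,  936 ] 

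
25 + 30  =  55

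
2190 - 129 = 2061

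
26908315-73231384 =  - 46323069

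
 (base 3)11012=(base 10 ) 113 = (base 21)58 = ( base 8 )161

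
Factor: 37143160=2^3*5^1*23^1*47^1*859^1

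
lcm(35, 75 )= 525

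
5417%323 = 249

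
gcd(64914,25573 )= 1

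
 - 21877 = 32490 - 54367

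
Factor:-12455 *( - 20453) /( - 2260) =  - 450871/4 = - 2^( - 2)  *  47^1*53^1*181^1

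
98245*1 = 98245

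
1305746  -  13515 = 1292231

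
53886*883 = 47581338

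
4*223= 892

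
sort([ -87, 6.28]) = [  -  87,  6.28]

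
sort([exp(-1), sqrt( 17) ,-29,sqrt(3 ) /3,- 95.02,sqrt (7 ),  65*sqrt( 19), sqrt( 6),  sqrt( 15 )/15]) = [ - 95.02,-29,sqrt( 15 ) /15 , exp(-1),  sqrt( 3 ) /3,  sqrt(6), sqrt(7), sqrt( 17),  65*sqrt( 19)] 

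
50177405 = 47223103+2954302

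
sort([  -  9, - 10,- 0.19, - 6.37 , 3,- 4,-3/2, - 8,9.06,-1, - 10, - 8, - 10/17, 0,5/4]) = [ - 10, - 10,-9 ,-8,  -  8, - 6.37,-4, - 3/2, - 1, - 10/17,  -  0.19,0,5/4,3, 9.06 ]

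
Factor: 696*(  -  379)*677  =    -  2^3*  3^1*29^1*379^1*677^1 = - 178581768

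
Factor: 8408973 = 3^1 * 2802991^1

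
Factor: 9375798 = 2^1 *3^1*41^1*38113^1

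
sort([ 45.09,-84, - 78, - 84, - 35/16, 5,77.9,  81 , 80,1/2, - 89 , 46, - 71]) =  [ - 89, -84, - 84, -78,- 71, - 35/16 , 1/2,  5,45.09,  46 , 77.9, 80,81]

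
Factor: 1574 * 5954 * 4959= 2^2*3^2 * 13^1*19^1*29^1*229^1*787^1= 46473744564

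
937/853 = 1 + 84/853 = 1.10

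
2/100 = 1/50  =  0.02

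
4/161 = 4/161 = 0.02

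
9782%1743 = 1067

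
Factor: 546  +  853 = 1399 = 1399^1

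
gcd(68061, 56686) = 7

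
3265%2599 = 666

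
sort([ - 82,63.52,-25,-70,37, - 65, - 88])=[ - 88, - 82, - 70 , - 65, - 25,37, 63.52 ]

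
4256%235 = 26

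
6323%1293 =1151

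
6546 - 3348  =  3198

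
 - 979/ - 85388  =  979/85388=0.01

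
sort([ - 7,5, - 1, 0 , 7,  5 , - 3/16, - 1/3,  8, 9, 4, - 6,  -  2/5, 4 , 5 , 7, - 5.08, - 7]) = [ - 7, - 7, - 6,- 5.08 , - 1,-2/5, - 1/3, - 3/16,0,4,4, 5,5 , 5 , 7, 7, 8, 9]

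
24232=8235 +15997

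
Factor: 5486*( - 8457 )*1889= - 2^1*3^1*13^1*211^1 * 1889^1*2819^1 = - 87640347678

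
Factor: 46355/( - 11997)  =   - 3^(  -  2 )*5^1*31^( - 1 )*43^( -1)*73^1*127^1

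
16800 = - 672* ( - 25) 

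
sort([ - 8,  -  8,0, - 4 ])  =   [ - 8, - 8, - 4,0]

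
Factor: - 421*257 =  - 108197=- 257^1*421^1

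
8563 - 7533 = 1030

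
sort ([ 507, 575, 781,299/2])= [ 299/2,507,575,781] 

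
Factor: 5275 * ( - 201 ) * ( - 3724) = 3948464100 = 2^2*3^1*5^2*7^2*19^1*67^1*211^1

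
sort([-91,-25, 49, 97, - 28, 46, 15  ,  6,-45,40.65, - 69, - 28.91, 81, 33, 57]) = [- 91,-69, - 45,-28.91,-28,-25, 6, 15, 33, 40.65,46 , 49, 57, 81,97]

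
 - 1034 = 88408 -89442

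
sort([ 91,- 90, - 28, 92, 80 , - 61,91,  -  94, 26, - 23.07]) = [ - 94, - 90, - 61,-28, - 23.07, 26,80 , 91, 91, 92 ]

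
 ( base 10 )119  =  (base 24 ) 4n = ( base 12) 9b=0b1110111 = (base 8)167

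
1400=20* 70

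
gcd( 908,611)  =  1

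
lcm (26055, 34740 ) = 104220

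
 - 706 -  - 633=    - 73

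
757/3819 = 757/3819 = 0.20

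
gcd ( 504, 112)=56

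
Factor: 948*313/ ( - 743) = - 296724/743 = - 2^2*3^1*79^1*313^1*743^( - 1 ) 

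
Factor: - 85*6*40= - 20400 = -2^4*3^1 * 5^2*17^1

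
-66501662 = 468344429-534846091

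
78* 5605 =437190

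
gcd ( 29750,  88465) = 5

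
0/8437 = 0=0.00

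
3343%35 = 18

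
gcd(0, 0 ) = 0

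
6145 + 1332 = 7477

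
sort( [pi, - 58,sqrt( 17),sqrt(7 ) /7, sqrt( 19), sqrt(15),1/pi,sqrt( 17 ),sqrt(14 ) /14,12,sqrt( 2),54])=[ - 58,sqrt(  14 ) /14,1/pi,  sqrt(7 )/7, sqrt( 2),pi,sqrt( 15),sqrt( 17) , sqrt(17) , sqrt( 19), 12,54] 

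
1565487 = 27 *57981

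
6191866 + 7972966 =14164832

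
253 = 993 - 740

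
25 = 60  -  35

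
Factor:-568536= - 2^3  *  3^1*23689^1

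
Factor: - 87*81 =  - 3^5*29^1=- 7047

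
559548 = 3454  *162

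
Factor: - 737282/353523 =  - 2^1*3^( - 1)*7^1*13^1 * 4051^1*117841^( - 1)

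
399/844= 399/844 = 0.47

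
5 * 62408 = 312040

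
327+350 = 677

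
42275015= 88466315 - 46191300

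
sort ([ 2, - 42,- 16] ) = [ - 42,  -  16, 2]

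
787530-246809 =540721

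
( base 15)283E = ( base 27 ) bln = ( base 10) 8609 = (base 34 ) 7f7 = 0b10000110100001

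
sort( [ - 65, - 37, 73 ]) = [ - 65, - 37,73]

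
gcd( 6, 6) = 6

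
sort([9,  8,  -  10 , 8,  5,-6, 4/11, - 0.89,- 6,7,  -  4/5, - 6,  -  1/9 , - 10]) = [ - 10, - 10,  -  6, - 6, - 6, - 0.89, - 4/5, - 1/9, 4/11  ,  5, 7, 8, 8, 9] 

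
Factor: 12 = 2^2*3^1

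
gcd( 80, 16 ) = 16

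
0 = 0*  86202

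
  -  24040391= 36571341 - 60611732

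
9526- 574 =8952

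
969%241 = 5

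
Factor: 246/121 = 2^1*3^1*11^( - 2 )*41^1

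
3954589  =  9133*433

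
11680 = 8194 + 3486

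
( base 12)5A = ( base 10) 70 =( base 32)26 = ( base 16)46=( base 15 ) 4a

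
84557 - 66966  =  17591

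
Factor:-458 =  - 2^1* 229^1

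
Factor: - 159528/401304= - 17^2*727^( - 1) = -289/727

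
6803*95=646285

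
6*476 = 2856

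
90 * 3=270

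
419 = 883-464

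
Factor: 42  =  2^1*3^1*7^1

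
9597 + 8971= 18568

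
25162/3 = 25162/3  =  8387.33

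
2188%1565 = 623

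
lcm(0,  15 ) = 0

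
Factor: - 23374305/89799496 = -2^( - 3 )*3^3*5^1 * 41^2 * 97^( - 2 )*103^1*1193^( - 1) 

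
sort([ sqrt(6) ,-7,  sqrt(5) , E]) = [  -  7, sqrt ( 5 ),sqrt(6),E ] 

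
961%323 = 315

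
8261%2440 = 941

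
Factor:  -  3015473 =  - 47^1* 83^1*773^1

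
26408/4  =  6602  =  6602.00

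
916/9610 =458/4805  =  0.10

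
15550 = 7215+8335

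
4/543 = 4/543 = 0.01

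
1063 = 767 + 296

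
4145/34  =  121 + 31/34 = 121.91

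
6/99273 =2/33091= 0.00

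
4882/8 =610 + 1/4=610.25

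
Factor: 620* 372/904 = 2^1 *3^1*5^1*31^2 * 113^( - 1 ) = 28830/113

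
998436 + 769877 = 1768313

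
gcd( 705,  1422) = 3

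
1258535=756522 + 502013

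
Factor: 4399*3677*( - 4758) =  - 2^1*3^1*  13^1* 53^1*61^1*83^1 * 3677^1 = - 76961235234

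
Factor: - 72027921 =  - 3^1*7^1 *3429901^1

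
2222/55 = 202/5 = 40.40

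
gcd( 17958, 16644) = 438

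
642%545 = 97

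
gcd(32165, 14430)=5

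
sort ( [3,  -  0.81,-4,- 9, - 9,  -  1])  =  [ - 9, - 9, - 4, - 1 ,-0.81,  3 ]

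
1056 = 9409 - 8353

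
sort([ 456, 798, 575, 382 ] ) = [382, 456,  575,  798]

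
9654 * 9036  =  87233544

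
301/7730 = 301/7730 = 0.04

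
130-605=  - 475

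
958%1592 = 958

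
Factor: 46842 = 2^1*3^1*37^1*211^1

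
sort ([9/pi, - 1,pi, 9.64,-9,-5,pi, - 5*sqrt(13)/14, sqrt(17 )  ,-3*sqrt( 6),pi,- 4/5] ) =[ - 9,-3*sqrt(6 ) , - 5, - 5*sqrt(13 )/14, - 1,  -  4/5, 9/pi, pi,pi, pi , sqrt(17 ),9.64 ]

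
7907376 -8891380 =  - 984004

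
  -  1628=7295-8923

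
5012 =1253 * 4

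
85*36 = 3060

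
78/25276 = 39/12638 = 0.00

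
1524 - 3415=-1891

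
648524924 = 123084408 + 525440516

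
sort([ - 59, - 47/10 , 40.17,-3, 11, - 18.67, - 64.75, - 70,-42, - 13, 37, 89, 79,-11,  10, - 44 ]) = [  -  70 , - 64.75,  -  59, - 44, - 42,  -  18.67, - 13, - 11, - 47/10, - 3,10,11, 37,  40.17, 79, 89 ] 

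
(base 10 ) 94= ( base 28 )3a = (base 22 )46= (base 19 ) 4i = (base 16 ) 5e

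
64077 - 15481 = 48596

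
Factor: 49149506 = 2^1*7^1*3510679^1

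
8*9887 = 79096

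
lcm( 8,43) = 344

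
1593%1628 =1593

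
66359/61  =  1087 + 52/61 = 1087.85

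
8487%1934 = 751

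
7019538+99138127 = 106157665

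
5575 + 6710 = 12285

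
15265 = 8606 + 6659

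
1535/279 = 1535/279 = 5.50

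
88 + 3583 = 3671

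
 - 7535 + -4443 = -11978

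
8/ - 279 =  - 1 + 271/279 = -  0.03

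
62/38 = 1+12/19 = 1.63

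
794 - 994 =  - 200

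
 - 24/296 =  - 1  +  34/37 = - 0.08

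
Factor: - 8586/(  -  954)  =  9  =  3^2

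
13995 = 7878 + 6117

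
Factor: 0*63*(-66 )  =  0^1 = 0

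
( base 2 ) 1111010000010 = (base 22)g30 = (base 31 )83t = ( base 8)17202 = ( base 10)7810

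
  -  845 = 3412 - 4257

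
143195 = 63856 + 79339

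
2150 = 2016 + 134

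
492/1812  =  41/151 = 0.27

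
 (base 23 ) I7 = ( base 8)645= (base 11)353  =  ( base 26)G5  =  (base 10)421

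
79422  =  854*93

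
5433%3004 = 2429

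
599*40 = 23960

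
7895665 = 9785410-1889745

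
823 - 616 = 207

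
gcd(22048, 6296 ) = 8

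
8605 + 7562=16167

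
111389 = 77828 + 33561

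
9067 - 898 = 8169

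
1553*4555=7073915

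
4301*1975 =8494475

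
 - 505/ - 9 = 505/9  =  56.11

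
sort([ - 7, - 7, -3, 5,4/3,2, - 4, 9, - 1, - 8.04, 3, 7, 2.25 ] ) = [ - 8.04, - 7, - 7, - 4,  -  3, - 1,4/3,2, 2.25, 3, 5, 7,9 ]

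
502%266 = 236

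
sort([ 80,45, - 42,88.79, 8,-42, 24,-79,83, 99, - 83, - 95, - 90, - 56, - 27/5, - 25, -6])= [ - 95, - 90, - 83,  -  79, - 56, - 42, - 42, - 25,  -  6, - 27/5,8,24, 45,80, 83, 88.79,99]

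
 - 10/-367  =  10/367 = 0.03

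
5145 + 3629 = 8774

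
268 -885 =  - 617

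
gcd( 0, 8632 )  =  8632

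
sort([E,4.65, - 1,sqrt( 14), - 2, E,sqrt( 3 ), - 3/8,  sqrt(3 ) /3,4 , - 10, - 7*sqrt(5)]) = [ - 7  *  sqrt(5 ), - 10, - 2, - 1, - 3/8,sqrt(3 ) /3,sqrt (3),E , E,sqrt(14 ),4, 4.65]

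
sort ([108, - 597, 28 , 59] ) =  [ - 597,28,59, 108 ] 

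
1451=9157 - 7706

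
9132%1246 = 410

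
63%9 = 0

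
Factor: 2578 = 2^1*1289^1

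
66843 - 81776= - 14933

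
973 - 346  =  627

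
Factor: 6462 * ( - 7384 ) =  - 47715408=- 2^4*3^2*13^1*71^1*359^1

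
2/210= 1/105 = 0.01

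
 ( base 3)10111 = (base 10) 94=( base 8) 136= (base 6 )234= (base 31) 31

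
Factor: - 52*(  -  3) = 156 = 2^2*3^1*13^1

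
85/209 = 85/209  =  0.41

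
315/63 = 5 = 5.00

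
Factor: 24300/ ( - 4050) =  - 2^1*3^1 = -6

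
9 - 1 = 8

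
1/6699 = 1/6699 =0.00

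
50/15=3 + 1/3 =3.33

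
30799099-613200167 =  - 582401068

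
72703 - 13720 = 58983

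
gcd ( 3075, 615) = 615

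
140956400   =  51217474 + 89738926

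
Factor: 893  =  19^1 * 47^1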